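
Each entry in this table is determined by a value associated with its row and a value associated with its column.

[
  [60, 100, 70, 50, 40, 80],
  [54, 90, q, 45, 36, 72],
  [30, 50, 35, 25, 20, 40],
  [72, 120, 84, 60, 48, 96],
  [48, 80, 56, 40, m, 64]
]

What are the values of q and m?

Each row is a constant multiple of every other row — this is a multiplication table with the headers hidden.
Row 2 is 72/80 = 9/10 times row 1, so its entry in column 3 is 70 × 9/10 = 63.
Row 5 is 64/80 = 4/5 times row 1, so its entry in column 5 is 40 × 4/5 = 32.

q = 63, m = 32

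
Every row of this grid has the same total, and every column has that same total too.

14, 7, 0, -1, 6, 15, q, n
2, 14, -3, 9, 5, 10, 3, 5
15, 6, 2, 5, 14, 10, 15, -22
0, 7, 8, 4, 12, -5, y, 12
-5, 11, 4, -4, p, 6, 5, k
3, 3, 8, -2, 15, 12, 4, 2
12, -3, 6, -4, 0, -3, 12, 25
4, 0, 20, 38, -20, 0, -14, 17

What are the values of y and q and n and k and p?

y = 7, q = 13, n = -9, k = 15, p = 13

Rows 2 and 3 both sum to 45, so that's the common total.
The known cells in column 5 total 32, leaving 45 − 32 = 13 for the blank.
The known cells in row 4 total 38, leaving 45 − 38 = 7 for the blank.
The known cells in column 7 total 32, leaving 45 − 32 = 13 for the blank.
The known cells in row 1 total 54, leaving 45 − 54 = -9 for the blank.
The known cells in row 5 total 30, leaving 45 − 30 = 15 for the blank.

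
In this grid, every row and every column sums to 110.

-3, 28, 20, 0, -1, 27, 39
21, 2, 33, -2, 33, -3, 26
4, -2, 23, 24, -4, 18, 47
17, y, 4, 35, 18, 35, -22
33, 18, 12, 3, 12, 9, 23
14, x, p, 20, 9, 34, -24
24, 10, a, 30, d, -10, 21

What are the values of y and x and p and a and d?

The known cells in row 4 total 87, leaving 110 − 87 = 23 for the blank.
The known cells in column 5 total 67, leaving 110 − 67 = 43 for the blank.
The known cells in row 7 total 118, leaving 110 − 118 = -8 for the blank.
The known cells in column 2 total 79, leaving 110 − 79 = 31 for the blank.
The known cells in row 6 total 84, leaving 110 − 84 = 26 for the blank.

y = 23, x = 31, p = 26, a = -8, d = 43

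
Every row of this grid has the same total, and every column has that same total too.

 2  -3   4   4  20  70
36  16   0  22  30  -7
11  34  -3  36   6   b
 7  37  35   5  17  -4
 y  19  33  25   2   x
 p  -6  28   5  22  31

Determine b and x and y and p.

Rows 1 and 2 both sum to 97, so that's the common total.
Row 3: 11 + 34 − 3 + 36 + 6 = 84, so its missing entry is 97 − 84 = 13.
Column 6: 70 − 7 + 13 − 4 + 31 = 103, so its missing entry is 97 − 103 = -6.
Row 5: 19 + 33 + 25 + 2 − 6 = 73, so its missing entry is 97 − 73 = 24.
Row 6: -6 + 28 + 5 + 22 + 31 = 80, so its missing entry is 97 − 80 = 17.

b = 13, x = -6, y = 24, p = 17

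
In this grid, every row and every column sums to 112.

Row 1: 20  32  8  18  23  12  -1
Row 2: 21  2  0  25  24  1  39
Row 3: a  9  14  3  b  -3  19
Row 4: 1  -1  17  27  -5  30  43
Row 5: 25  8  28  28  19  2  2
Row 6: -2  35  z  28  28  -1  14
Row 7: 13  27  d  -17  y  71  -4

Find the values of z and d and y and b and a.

z = 10, d = 35, y = -13, b = 36, a = 34

Column 1: 20 + 21 + 1 + 25 − 2 + 13 = 78, so its missing entry is 112 − 78 = 34.
Row 3: 34 + 9 + 14 + 3 − 3 + 19 = 76, so its missing entry is 112 − 76 = 36.
Column 5: 23 + 24 + 36 − 5 + 19 + 28 = 125, so its missing entry is 112 − 125 = -13.
Row 7: 13 + 27 − 17 − 13 + 71 − 4 = 77, so its missing entry is 112 − 77 = 35.
Row 6: -2 + 35 + 28 + 28 − 1 + 14 = 102, so its missing entry is 112 − 102 = 10.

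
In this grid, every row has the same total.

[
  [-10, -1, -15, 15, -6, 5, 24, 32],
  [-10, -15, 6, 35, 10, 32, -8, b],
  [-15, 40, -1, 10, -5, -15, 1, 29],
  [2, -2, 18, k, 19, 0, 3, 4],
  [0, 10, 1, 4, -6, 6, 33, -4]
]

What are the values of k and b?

The complete rows each total 44.
Row 4 is missing 44 − 44 = 0 (since 2 − 2 + 18 + 19 + 0 + 3 + 4 = 44).
Row 2 is missing 44 − 50 = -6 (since -10 − 15 + 6 + 35 + 10 + 32 − 8 = 50).

k = 0, b = -6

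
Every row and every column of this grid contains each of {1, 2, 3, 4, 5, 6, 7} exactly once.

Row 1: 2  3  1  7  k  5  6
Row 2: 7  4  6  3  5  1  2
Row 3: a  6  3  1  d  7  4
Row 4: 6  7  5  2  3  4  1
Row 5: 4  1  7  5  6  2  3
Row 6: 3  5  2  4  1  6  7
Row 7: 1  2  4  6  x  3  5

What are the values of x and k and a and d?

x = 7, k = 4, a = 5, d = 2

At (row 3, col 1): column 1 already has {1, 2, 3, 4, 6, 7}, so the value is 5.
At (row 3, col 5): row 3 already has {1, 3, 4, 5, 6, 7}, so the value is 2.
At (row 7, col 5): row 7 already has {1, 2, 3, 4, 5, 6}, so the value is 7.
Cell (1,5): row 1 already has {1, 2, 3, 5, 6, 7} → 4.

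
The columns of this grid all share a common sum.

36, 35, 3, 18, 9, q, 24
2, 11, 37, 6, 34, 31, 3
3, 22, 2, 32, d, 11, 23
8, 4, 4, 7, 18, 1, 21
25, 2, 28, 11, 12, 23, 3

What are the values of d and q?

Column 2 sums to 74 and so does column 3; that's the common total.
In column 5 the known cells total 73, leaving 74 − 73 = 1.
In column 6 the known cells total 66, leaving 74 − 66 = 8.

d = 1, q = 8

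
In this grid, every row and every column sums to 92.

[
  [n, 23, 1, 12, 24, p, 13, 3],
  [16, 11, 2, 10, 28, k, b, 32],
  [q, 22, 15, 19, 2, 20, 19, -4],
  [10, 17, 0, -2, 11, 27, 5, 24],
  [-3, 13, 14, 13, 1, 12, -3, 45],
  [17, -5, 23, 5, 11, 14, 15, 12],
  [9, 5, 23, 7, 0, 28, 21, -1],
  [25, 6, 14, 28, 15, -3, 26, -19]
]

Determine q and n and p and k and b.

q = -1, n = 19, p = -3, k = -3, b = -4

Row 3: 22 + 15 + 19 + 2 + 20 + 19 − 4 = 93, so its missing entry is 92 − 93 = -1.
Column 1: 16 − 1 + 10 − 3 + 17 + 9 + 25 = 73, so its missing entry is 92 − 73 = 19.
Row 1: 19 + 23 + 1 + 12 + 24 + 13 + 3 = 95, so its missing entry is 92 − 95 = -3.
Column 6: -3 + 20 + 27 + 12 + 14 + 28 − 3 = 95, so its missing entry is 92 − 95 = -3.
Row 2: 16 + 11 + 2 + 10 + 28 − 3 + 32 = 96, so its missing entry is 92 − 96 = -4.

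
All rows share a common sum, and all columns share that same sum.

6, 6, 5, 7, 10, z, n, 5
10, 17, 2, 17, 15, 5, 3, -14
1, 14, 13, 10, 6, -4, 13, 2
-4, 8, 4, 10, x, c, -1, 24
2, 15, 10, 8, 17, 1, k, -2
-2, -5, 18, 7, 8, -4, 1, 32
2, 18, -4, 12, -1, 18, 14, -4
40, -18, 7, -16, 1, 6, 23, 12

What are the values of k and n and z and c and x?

k = 4, n = -2, z = 18, c = 15, x = -1

Rows 2 and 3 both sum to 55, so that's the common total.
Column 5: 10 + 15 + 6 + 17 + 8 − 1 + 1 = 56, so its missing entry is 55 − 56 = -1.
Row 5: 2 + 15 + 10 + 8 + 17 + 1 − 2 = 51, so its missing entry is 55 − 51 = 4.
Column 7: 3 + 13 − 1 + 4 + 1 + 14 + 23 = 57, so its missing entry is 55 − 57 = -2.
Row 1: 6 + 6 + 5 + 7 + 10 − 2 + 5 = 37, so its missing entry is 55 − 37 = 18.
Row 4: -4 + 8 + 4 + 10 − 1 − 1 + 24 = 40, so its missing entry is 55 − 40 = 15.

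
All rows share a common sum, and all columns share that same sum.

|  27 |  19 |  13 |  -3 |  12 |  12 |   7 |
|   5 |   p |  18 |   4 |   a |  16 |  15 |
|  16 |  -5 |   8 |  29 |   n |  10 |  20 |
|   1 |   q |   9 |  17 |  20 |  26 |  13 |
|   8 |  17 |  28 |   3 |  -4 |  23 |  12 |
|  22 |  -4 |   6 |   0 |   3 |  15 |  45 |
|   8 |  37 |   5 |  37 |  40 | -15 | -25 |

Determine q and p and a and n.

q = 1, p = 22, a = 7, n = 9

Rows 1 and 5 both sum to 87, so that's the common total.
Row 4: 1 + 9 + 17 + 20 + 26 + 13 = 86, so its missing entry is 87 − 86 = 1.
Column 2: 19 − 5 + 1 + 17 − 4 + 37 = 65, so its missing entry is 87 − 65 = 22.
Row 3: 16 − 5 + 8 + 29 + 10 + 20 = 78, so its missing entry is 87 − 78 = 9.
Row 2: 5 + 22 + 18 + 4 + 16 + 15 = 80, so its missing entry is 87 − 80 = 7.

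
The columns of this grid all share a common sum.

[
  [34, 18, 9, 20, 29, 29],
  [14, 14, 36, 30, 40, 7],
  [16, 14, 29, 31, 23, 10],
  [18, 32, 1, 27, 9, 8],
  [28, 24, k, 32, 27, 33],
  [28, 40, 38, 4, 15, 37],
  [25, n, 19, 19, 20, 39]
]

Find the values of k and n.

k = 31, n = 21

Columns 4 and 5 both add up to 163, so every column sums to 163.
Column 3: 9 + 36 + 29 + 1 + 38 + 19 = 132, so the missing entry is 163 − 132 = 31.
Column 2: 18 + 14 + 14 + 32 + 24 + 40 = 142, so the missing entry is 163 − 142 = 21.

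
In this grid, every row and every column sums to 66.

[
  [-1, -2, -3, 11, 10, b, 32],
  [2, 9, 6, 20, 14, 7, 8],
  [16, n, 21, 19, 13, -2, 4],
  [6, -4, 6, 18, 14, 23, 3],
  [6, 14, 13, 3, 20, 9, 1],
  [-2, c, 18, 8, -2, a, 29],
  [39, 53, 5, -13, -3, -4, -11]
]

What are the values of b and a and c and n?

b = 19, a = 14, c = 1, n = -5

The known cells in row 3 total 71, leaving 66 − 71 = -5 for the blank.
The known cells in column 2 total 65, leaving 66 − 65 = 1 for the blank.
The known cells in row 6 total 52, leaving 66 − 52 = 14 for the blank.
The known cells in row 1 total 47, leaving 66 − 47 = 19 for the blank.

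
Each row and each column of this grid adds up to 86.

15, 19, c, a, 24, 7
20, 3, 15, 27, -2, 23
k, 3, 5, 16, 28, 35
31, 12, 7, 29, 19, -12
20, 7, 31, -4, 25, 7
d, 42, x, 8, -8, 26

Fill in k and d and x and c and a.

The known cells in column 4 total 76, leaving 86 − 76 = 10 for the blank.
The known cells in row 3 total 87, leaving 86 − 87 = -1 for the blank.
The known cells in row 1 total 75, leaving 86 − 75 = 11 for the blank.
The known cells in column 1 total 85, leaving 86 − 85 = 1 for the blank.
The known cells in row 6 total 69, leaving 86 − 69 = 17 for the blank.

k = -1, d = 1, x = 17, c = 11, a = 10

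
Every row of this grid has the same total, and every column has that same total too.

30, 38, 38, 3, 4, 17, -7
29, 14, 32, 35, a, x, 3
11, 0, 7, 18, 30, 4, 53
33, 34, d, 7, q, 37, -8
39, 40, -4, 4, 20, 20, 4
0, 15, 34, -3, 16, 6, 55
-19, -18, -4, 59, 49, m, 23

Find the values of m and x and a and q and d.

m = 33, x = 6, a = 4, q = 0, d = 20

Rows 1 and 3 both sum to 123, so that's the common total.
Row 7 has -19 − 18 − 4 + 59 + 49 + 23 = 90; the blank must be 123 − 90 = 33.
Column 6 has 17 + 4 + 37 + 20 + 6 + 33 = 117; the blank must be 123 − 117 = 6.
Row 2 has 29 + 14 + 32 + 35 + 6 + 3 = 119; the blank must be 123 − 119 = 4.
Column 5 has 4 + 4 + 30 + 20 + 16 + 49 = 123; the blank must be 123 − 123 = 0.
Row 4 has 33 + 34 + 7 + 0 + 37 − 8 = 103; the blank must be 123 − 103 = 20.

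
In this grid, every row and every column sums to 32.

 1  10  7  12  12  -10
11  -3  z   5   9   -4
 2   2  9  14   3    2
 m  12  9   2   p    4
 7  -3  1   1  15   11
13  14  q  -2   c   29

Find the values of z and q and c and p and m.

Row 2 has 11 − 3 + 5 + 9 − 4 = 18; the blank must be 32 − 18 = 14.
Column 1 has 1 + 11 + 2 + 7 + 13 = 34; the blank must be 32 − 34 = -2.
Row 4 has -2 + 12 + 9 + 2 + 4 = 25; the blank must be 32 − 25 = 7.
Column 5 has 12 + 9 + 3 + 7 + 15 = 46; the blank must be 32 − 46 = -14.
Row 6 has 13 + 14 − 2 − 14 + 29 = 40; the blank must be 32 − 40 = -8.

z = 14, q = -8, c = -14, p = 7, m = -2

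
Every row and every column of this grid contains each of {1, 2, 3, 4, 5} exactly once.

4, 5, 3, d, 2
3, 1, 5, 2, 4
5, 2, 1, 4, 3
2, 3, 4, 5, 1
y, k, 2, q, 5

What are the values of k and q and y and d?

k = 4, q = 3, y = 1, d = 1

Cell (5,1): column 1 already has {2, 3, 4, 5} → 1.
At (row 1, col 4): row 1 already has {2, 3, 4, 5}, so the value is 1.
For row 5, column 2: column 2 already has {1, 2, 3, 5}; that leaves 4.
At (row 5, col 4): row 5 already has {1, 2, 4, 5}, so the value is 3.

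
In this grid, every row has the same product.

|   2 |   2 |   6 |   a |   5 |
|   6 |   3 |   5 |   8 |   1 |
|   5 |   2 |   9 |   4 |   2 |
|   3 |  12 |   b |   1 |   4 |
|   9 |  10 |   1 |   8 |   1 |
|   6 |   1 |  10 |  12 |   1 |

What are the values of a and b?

a = 6, b = 5

Rows 2 and 6 each multiply to 720, so every row has product 720.
Row 1: 2×2×6×5 = 120, so the missing entry is 720 ÷ 120 = 6.
Row 4: 3×12×1×4 = 144, so the missing entry is 720 ÷ 144 = 5.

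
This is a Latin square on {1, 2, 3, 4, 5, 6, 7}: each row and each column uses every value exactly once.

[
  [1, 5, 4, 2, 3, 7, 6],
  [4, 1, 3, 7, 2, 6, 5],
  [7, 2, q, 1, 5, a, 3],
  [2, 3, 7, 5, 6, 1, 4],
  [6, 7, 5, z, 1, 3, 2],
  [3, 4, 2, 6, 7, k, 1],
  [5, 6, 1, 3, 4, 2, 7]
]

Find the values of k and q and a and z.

Cell (3,3): column 3 already has {1, 2, 3, 4, 5, 7} → 6.
At (row 6, col 6): row 6 already has {1, 2, 3, 4, 6, 7}, so the value is 5.
For row 3, column 6: row 3 already has {1, 2, 3, 5, 6, 7}; that leaves 4.
Cell (5,4): row 5 already has {1, 2, 3, 5, 6, 7} → 4.

k = 5, q = 6, a = 4, z = 4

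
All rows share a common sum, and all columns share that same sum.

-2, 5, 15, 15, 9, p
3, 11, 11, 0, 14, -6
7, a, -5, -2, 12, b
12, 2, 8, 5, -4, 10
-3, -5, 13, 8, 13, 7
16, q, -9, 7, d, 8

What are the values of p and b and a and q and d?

p = -9, b = 23, a = -2, q = 22, d = -11

Rows 2 and 4 both sum to 33, so that's the common total.
The known cells in column 5 total 44, leaving 33 − 44 = -11 for the blank.
The known cells in row 6 total 11, leaving 33 − 11 = 22 for the blank.
The known cells in column 2 total 35, leaving 33 − 35 = -2 for the blank.
The known cells in row 1 total 42, leaving 33 − 42 = -9 for the blank.
The known cells in row 3 total 10, leaving 33 − 10 = 23 for the blank.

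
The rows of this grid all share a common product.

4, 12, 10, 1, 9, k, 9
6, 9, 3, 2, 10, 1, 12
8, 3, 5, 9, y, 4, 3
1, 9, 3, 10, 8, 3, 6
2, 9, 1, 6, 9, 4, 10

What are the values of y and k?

y = 3, k = 1

Rows 2 and 5 each multiply to 38880, so every row has product 38880.
Row 3: 8×3×5×9×4×3 = 12960, so the missing entry is 38880 ÷ 12960 = 3.
Row 1: 4×12×10×1×9×9 = 38880, so the missing entry is 38880 ÷ 38880 = 1.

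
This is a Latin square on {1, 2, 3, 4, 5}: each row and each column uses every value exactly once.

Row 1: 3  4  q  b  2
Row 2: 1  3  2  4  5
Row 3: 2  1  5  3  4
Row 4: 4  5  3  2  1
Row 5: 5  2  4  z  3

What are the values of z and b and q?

At (row 1, col 3): column 3 already has {2, 3, 4, 5}, so the value is 1.
Cell (1,4): row 1 already has {1, 2, 3, 4} → 5.
At (row 5, col 4): row 5 already has {2, 3, 4, 5}, so the value is 1.

z = 1, b = 5, q = 1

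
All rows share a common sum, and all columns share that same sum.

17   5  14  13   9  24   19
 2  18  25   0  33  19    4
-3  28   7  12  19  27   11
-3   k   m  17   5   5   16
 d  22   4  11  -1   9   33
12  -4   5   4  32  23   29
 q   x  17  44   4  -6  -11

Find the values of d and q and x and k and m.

Rows 1 and 2 both sum to 101, so that's the common total.
The known cells in row 5 total 78, leaving 101 − 78 = 23 for the blank.
The known cells in column 1 total 48, leaving 101 − 48 = 53 for the blank.
The known cells in row 7 total 101, leaving 101 − 101 = 0 for the blank.
The known cells in column 2 total 69, leaving 101 − 69 = 32 for the blank.
The known cells in row 4 total 72, leaving 101 − 72 = 29 for the blank.

d = 23, q = 53, x = 0, k = 32, m = 29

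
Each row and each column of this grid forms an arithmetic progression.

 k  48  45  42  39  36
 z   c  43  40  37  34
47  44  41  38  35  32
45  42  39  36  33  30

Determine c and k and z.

c = 46, k = 51, z = 49

Along each row the entries change by -3 per step; down each column they change by -2.
Row 2: from 43 at column 3, stepping by -3 to column 2 gives 46.
Row 1: from 48 at column 2, stepping by -3 to column 1 gives 51.
Row 2: from 43 at column 3, stepping by -3 to column 1 gives 49.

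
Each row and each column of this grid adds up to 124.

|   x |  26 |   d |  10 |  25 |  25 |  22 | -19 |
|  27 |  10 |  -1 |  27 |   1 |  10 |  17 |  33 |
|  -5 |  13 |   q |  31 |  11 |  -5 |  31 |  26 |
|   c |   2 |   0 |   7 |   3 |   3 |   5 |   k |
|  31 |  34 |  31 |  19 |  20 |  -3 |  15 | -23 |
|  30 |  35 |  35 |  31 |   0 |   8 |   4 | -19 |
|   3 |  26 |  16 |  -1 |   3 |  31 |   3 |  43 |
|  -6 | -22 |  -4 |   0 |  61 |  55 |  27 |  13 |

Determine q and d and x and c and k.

q = 22, d = 25, x = 10, c = 34, k = 70

Column 8 has -19 + 33 + 26 − 23 − 19 + 43 + 13 = 54; the blank must be 124 − 54 = 70.
Row 4 has 2 + 0 + 7 + 3 + 3 + 5 + 70 = 90; the blank must be 124 − 90 = 34.
Column 1 has 27 − 5 + 34 + 31 + 30 + 3 − 6 = 114; the blank must be 124 − 114 = 10.
Row 1 has 10 + 26 + 10 + 25 + 25 + 22 − 19 = 99; the blank must be 124 − 99 = 25.
Row 3 has -5 + 13 + 31 + 11 − 5 + 31 + 26 = 102; the blank must be 124 − 102 = 22.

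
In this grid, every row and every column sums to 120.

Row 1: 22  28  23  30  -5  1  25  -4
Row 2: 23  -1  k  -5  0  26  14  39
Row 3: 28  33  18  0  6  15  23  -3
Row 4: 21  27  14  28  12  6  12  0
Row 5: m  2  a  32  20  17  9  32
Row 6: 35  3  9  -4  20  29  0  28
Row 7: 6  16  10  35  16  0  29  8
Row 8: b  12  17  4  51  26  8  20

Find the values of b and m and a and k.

The known cells in row 2 total 96, leaving 120 − 96 = 24 for the blank.
The known cells in row 8 total 138, leaving 120 − 138 = -18 for the blank.
The known cells in column 1 total 117, leaving 120 − 117 = 3 for the blank.
The known cells in row 5 total 115, leaving 120 − 115 = 5 for the blank.

b = -18, m = 3, a = 5, k = 24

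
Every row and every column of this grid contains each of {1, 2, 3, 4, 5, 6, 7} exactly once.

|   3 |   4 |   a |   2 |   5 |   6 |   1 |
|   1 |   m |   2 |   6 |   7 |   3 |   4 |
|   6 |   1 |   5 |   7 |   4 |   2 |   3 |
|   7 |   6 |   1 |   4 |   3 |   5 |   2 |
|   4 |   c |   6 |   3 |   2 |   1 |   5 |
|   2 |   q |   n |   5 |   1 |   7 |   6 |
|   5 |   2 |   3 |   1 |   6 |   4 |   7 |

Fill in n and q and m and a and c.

At (row 2, col 2): row 2 already has {1, 2, 3, 4, 6, 7}, so the value is 5.
Cell (1,3): row 1 already has {1, 2, 3, 4, 5, 6} → 7.
For row 5, column 2: row 5 already has {1, 2, 3, 4, 5, 6}; that leaves 7.
Cell (6,2): column 2 already has {1, 2, 4, 5, 6, 7} → 3.
For row 6, column 3: row 6 already has {1, 2, 3, 5, 6, 7}; that leaves 4.

n = 4, q = 3, m = 5, a = 7, c = 7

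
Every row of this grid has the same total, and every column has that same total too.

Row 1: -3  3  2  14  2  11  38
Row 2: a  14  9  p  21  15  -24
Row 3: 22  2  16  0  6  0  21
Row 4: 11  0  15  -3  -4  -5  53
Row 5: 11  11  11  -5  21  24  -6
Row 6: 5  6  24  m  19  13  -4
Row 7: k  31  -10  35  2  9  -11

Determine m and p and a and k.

Rows 1 and 3 both sum to 67, so that's the common total.
Row 6 has 5 + 6 + 24 + 19 + 13 − 4 = 63; the blank must be 67 − 63 = 4.
Column 4 has 14 + 0 − 3 − 5 + 4 + 35 = 45; the blank must be 67 − 45 = 22.
Row 2 has 14 + 9 + 22 + 21 + 15 − 24 = 57; the blank must be 67 − 57 = 10.
Row 7 has 31 − 10 + 35 + 2 + 9 − 11 = 56; the blank must be 67 − 56 = 11.

m = 4, p = 22, a = 10, k = 11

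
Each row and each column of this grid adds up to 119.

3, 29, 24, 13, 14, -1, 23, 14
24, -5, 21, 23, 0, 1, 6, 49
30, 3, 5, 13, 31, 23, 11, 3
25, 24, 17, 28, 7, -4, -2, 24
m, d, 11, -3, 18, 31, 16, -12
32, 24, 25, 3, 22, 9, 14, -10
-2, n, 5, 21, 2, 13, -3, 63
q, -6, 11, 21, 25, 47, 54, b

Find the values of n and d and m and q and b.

n = 20, d = 30, m = 28, q = -21, b = -12

The known cells in column 8 total 131, leaving 119 − 131 = -12 for the blank.
The known cells in row 7 total 99, leaving 119 − 99 = 20 for the blank.
The known cells in row 8 total 140, leaving 119 − 140 = -21 for the blank.
The known cells in column 1 total 91, leaving 119 − 91 = 28 for the blank.
The known cells in row 5 total 89, leaving 119 − 89 = 30 for the blank.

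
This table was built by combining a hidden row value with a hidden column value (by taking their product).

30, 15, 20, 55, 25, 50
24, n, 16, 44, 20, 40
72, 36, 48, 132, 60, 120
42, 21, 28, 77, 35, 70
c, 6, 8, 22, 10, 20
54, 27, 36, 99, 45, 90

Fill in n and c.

Each row is a constant multiple of every other row — this is a multiplication table with the headers hidden.
Row 2 is 44/55 = 4/5 times row 1, so its entry in column 2 is 15 × 4/5 = 12.
Row 5 is 22/55 = 2/5 times row 1, so its entry in column 1 is 30 × 2/5 = 12.

n = 12, c = 12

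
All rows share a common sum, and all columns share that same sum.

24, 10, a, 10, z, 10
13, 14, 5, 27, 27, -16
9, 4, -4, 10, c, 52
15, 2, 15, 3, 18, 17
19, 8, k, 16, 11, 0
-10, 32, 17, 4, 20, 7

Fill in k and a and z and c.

k = 16, a = 21, z = -5, c = -1

Rows 2 and 4 both sum to 70, so that's the common total.
Row 3: 9 + 4 − 4 + 10 + 52 = 71, so its missing entry is 70 − 71 = -1.
Column 5: 27 − 1 + 18 + 11 + 20 = 75, so its missing entry is 70 − 75 = -5.
Row 1: 24 + 10 + 10 − 5 + 10 = 49, so its missing entry is 70 − 49 = 21.
Row 5: 19 + 8 + 16 + 11 + 0 = 54, so its missing entry is 70 − 54 = 16.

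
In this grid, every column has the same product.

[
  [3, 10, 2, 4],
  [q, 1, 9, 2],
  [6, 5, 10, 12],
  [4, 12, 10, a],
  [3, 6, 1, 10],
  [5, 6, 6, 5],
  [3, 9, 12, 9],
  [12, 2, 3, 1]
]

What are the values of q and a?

q = 10, a = 9

Columns 2 and 3 each multiply to 388800, so every column has product 388800.
Column 1: 3×6×4×3×5×3×12 = 38880, so the missing entry is 388800 ÷ 38880 = 10.
Column 4: 4×2×12×10×5×9×1 = 43200, so the missing entry is 388800 ÷ 43200 = 9.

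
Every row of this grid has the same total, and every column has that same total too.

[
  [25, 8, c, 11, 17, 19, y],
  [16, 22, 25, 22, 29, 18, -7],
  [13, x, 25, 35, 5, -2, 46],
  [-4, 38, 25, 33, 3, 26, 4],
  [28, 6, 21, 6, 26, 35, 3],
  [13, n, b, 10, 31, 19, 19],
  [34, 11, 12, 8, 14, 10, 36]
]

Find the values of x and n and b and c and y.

Rows 2 and 4 both sum to 125, so that's the common total.
The known cells in row 3 total 122, leaving 125 − 122 = 3 for the blank.
The known cells in column 2 total 88, leaving 125 − 88 = 37 for the blank.
The known cells in column 7 total 101, leaving 125 − 101 = 24 for the blank.
The known cells in row 1 total 104, leaving 125 − 104 = 21 for the blank.
The known cells in row 6 total 129, leaving 125 − 129 = -4 for the blank.

x = 3, n = 37, b = -4, c = 21, y = 24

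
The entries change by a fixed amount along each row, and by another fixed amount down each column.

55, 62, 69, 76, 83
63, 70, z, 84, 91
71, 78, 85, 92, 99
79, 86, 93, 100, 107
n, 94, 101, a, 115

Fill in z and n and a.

Along each row the entries change by 7 per step; down each column they change by 8.
Row 2: from 63 at column 1, stepping by 7 to column 3 gives 77.
Row 5: from 94 at column 2, stepping by 7 to column 1 gives 87.
Row 5: from 94 at column 2, stepping by 7 to column 4 gives 108.

z = 77, n = 87, a = 108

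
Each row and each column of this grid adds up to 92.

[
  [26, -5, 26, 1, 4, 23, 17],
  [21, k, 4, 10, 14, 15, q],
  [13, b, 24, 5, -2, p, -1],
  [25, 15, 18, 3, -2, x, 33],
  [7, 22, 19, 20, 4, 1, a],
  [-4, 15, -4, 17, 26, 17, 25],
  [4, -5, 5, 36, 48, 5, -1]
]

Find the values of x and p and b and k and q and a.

x = 0, p = 31, b = 22, k = 28, q = 0, a = 19

Row 5 has 7 + 22 + 19 + 20 + 4 + 1 = 73; the blank must be 92 − 73 = 19.
Column 7 has 17 − 1 + 33 + 19 + 25 − 1 = 92; the blank must be 92 − 92 = 0.
Row 2 has 21 + 4 + 10 + 14 + 15 + 0 = 64; the blank must be 92 − 64 = 28.
Column 2 has -5 + 28 + 15 + 22 + 15 − 5 = 70; the blank must be 92 − 70 = 22.
Row 3 has 13 + 22 + 24 + 5 − 2 − 1 = 61; the blank must be 92 − 61 = 31.
Row 4 has 25 + 15 + 18 + 3 − 2 + 33 = 92; the blank must be 92 − 92 = 0.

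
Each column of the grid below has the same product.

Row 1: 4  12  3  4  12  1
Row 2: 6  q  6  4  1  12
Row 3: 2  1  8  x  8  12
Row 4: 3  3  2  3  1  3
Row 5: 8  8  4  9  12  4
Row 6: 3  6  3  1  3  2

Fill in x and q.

Columns 1 and 6 each multiply to 3456, so every column has product 3456.
Column 4: 4×4×3×9×1 = 432, so the missing entry is 3456 ÷ 432 = 8.
Column 2: 12×1×3×8×6 = 1728, so the missing entry is 3456 ÷ 1728 = 2.

x = 8, q = 2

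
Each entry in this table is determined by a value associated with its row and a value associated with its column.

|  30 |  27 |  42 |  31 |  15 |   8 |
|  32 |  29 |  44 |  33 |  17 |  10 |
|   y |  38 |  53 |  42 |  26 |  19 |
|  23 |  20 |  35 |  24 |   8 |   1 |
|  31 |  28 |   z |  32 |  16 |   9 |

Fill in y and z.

y = 41, z = 43

The difference between any two rows is the same in every column — this is an addition table with the headers hidden.
Row 3 minus row 1 is 38 − 27 = 11, so its entry in column 1 is 30 + 11 = 41.
Row 5 minus row 1 is 28 − 27 = 1, so its entry in column 3 is 42 + 1 = 43.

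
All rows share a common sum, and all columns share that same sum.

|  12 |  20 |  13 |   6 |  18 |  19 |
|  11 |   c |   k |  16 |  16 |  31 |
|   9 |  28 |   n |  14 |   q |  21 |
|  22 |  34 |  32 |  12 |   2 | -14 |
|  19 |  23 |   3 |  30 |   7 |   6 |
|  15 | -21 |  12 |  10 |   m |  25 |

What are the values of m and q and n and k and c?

m = 47, q = -2, n = 18, k = 10, c = 4

Rows 1 and 4 both sum to 88, so that's the common total.
Column 2 has 20 + 28 + 34 + 23 − 21 = 84; the blank must be 88 − 84 = 4.
Row 2 has 11 + 4 + 16 + 16 + 31 = 78; the blank must be 88 − 78 = 10.
Row 6 has 15 − 21 + 12 + 10 + 25 = 41; the blank must be 88 − 41 = 47.
Column 5 has 18 + 16 + 2 + 7 + 47 = 90; the blank must be 88 − 90 = -2.
Row 3 has 9 + 28 + 14 − 2 + 21 = 70; the blank must be 88 − 70 = 18.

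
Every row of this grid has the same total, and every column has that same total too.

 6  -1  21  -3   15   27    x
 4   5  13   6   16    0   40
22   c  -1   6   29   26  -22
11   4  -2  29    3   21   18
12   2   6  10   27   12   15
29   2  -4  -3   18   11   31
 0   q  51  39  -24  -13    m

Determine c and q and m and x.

Rows 2 and 4 both sum to 84, so that's the common total.
The known cells in row 3 total 60, leaving 84 − 60 = 24 for the blank.
The known cells in column 2 total 36, leaving 84 − 36 = 48 for the blank.
The known cells in row 7 total 101, leaving 84 − 101 = -17 for the blank.
The known cells in row 1 total 65, leaving 84 − 65 = 19 for the blank.

c = 24, q = 48, m = -17, x = 19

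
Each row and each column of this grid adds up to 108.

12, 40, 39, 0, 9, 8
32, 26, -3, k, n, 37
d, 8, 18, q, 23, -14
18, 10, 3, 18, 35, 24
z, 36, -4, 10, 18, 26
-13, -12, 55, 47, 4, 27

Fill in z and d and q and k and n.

z = 22, d = 37, q = 36, k = -3, n = 19

Row 5 has 36 − 4 + 10 + 18 + 26 = 86; the blank must be 108 − 86 = 22.
Column 1 has 12 + 32 + 18 + 22 − 13 = 71; the blank must be 108 − 71 = 37.
Column 5 has 9 + 23 + 35 + 18 + 4 = 89; the blank must be 108 − 89 = 19.
Row 3 has 37 + 8 + 18 + 23 − 14 = 72; the blank must be 108 − 72 = 36.
Row 2 has 32 + 26 − 3 + 19 + 37 = 111; the blank must be 108 − 111 = -3.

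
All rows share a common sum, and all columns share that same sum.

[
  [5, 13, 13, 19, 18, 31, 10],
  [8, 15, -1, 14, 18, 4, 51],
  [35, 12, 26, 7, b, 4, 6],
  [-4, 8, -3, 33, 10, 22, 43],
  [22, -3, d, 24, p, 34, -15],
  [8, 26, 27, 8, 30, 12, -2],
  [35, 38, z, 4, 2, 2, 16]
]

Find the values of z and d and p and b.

z = 12, d = 35, p = 12, b = 19

Rows 1 and 2 both sum to 109, so that's the common total.
Row 7: 35 + 38 + 4 + 2 + 2 + 16 = 97, so its missing entry is 109 − 97 = 12.
Row 3: 35 + 12 + 26 + 7 + 4 + 6 = 90, so its missing entry is 109 − 90 = 19.
Column 5: 18 + 18 + 19 + 10 + 30 + 2 = 97, so its missing entry is 109 − 97 = 12.
Row 5: 22 − 3 + 24 + 12 + 34 − 15 = 74, so its missing entry is 109 − 74 = 35.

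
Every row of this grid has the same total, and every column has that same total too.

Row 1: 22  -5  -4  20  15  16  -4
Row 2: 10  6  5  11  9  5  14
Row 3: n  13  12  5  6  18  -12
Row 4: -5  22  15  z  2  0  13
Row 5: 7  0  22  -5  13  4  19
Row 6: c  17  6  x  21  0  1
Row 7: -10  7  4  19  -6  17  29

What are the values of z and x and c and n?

z = 13, x = -3, c = 18, n = 18

Rows 1 and 2 both sum to 60, so that's the common total.
Row 4: -5 + 22 + 15 + 2 + 0 + 13 = 47, so its missing entry is 60 − 47 = 13.
Column 4: 20 + 11 + 5 + 13 − 5 + 19 = 63, so its missing entry is 60 − 63 = -3.
Row 6: 17 + 6 − 3 + 21 + 0 + 1 = 42, so its missing entry is 60 − 42 = 18.
Row 3: 13 + 12 + 5 + 6 + 18 − 12 = 42, so its missing entry is 60 − 42 = 18.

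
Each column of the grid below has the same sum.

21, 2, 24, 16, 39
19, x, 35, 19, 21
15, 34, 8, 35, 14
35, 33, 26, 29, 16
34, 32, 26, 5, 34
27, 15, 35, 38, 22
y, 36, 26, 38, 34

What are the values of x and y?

Columns 3 and 5 both add up to 180, so every column sums to 180.
Column 2: 2 + 34 + 33 + 32 + 15 + 36 = 152, so the missing entry is 180 − 152 = 28.
Column 1: 21 + 19 + 15 + 35 + 34 + 27 = 151, so the missing entry is 180 − 151 = 29.

x = 28, y = 29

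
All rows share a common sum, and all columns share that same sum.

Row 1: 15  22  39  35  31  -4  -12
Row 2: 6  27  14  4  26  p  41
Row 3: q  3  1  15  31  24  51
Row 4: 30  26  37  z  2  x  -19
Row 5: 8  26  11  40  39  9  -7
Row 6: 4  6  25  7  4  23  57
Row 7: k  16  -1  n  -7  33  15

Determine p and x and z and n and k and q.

p = 8, x = 33, z = 17, n = 8, k = 62, q = 1

Rows 1 and 5 both sum to 126, so that's the common total.
The known cells in row 2 total 118, leaving 126 − 118 = 8 for the blank.
The known cells in row 3 total 125, leaving 126 − 125 = 1 for the blank.
The known cells in column 1 total 64, leaving 126 − 64 = 62 for the blank.
The known cells in row 7 total 118, leaving 126 − 118 = 8 for the blank.
The known cells in column 4 total 109, leaving 126 − 109 = 17 for the blank.
The known cells in row 4 total 93, leaving 126 − 93 = 33 for the blank.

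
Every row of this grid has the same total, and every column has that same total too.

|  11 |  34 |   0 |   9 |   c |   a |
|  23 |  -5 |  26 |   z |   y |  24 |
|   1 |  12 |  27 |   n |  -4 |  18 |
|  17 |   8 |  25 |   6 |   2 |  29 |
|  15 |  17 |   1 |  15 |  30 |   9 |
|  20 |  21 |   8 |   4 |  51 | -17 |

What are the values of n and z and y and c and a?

n = 33, z = 20, y = -1, c = 9, a = 24

Rows 4 and 5 both sum to 87, so that's the common total.
Row 3 has 1 + 12 + 27 − 4 + 18 = 54; the blank must be 87 − 54 = 33.
Column 6 has 24 + 18 + 29 + 9 − 17 = 63; the blank must be 87 − 63 = 24.
Row 1 has 11 + 34 + 0 + 9 + 24 = 78; the blank must be 87 − 78 = 9.
Column 5 has 9 − 4 + 2 + 30 + 51 = 88; the blank must be 87 − 88 = -1.
Row 2 has 23 − 5 + 26 − 1 + 24 = 67; the blank must be 87 − 67 = 20.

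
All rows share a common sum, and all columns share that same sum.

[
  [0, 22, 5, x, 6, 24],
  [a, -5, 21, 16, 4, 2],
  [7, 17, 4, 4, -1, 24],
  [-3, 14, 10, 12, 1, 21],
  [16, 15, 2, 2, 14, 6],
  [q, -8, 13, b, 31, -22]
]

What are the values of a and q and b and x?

a = 17, q = 18, b = 23, x = -2

Rows 3 and 4 both sum to 55, so that's the common total.
Row 2: -5 + 21 + 16 + 4 + 2 = 38, so its missing entry is 55 − 38 = 17.
Row 1: 0 + 22 + 5 + 6 + 24 = 57, so its missing entry is 55 − 57 = -2.
Column 4: -2 + 16 + 4 + 12 + 2 = 32, so its missing entry is 55 − 32 = 23.
Row 6: -8 + 13 + 23 + 31 − 22 = 37, so its missing entry is 55 − 37 = 18.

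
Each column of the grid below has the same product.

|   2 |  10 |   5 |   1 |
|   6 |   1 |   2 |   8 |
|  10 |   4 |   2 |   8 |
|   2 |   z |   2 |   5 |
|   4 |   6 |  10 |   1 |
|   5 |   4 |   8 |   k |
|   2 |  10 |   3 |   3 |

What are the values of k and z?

Columns 1 and 3 each multiply to 9600, so every column has product 9600.
Column 4: 1×8×8×5×1×3 = 960, so the missing entry is 9600 ÷ 960 = 10.
Column 2: 10×1×4×6×4×10 = 9600, so the missing entry is 9600 ÷ 9600 = 1.

k = 10, z = 1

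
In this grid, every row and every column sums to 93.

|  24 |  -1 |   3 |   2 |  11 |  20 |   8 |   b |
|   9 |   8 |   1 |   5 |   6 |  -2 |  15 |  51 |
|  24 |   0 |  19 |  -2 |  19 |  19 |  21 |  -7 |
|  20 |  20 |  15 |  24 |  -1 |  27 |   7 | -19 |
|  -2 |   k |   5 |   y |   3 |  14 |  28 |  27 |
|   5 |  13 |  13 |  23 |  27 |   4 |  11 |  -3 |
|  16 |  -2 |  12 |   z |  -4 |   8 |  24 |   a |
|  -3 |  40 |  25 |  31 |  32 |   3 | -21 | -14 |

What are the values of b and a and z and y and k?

Row 1: 24 − 1 + 3 + 2 + 11 + 20 + 8 = 67, so its missing entry is 93 − 67 = 26.
Column 8: 26 + 51 − 7 − 19 + 27 − 3 − 14 = 61, so its missing entry is 93 − 61 = 32.
Row 7: 16 − 2 + 12 − 4 + 8 + 24 + 32 = 86, so its missing entry is 93 − 86 = 7.
Column 4: 2 + 5 − 2 + 24 + 23 + 7 + 31 = 90, so its missing entry is 93 − 90 = 3.
Row 5: -2 + 5 + 3 + 3 + 14 + 28 + 27 = 78, so its missing entry is 93 − 78 = 15.

b = 26, a = 32, z = 7, y = 3, k = 15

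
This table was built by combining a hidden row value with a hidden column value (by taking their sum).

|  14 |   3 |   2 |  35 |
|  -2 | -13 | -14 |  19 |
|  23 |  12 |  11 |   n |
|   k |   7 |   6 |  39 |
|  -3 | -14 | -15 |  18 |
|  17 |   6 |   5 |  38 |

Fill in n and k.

The difference between any two rows is the same in every column — this is an addition table with the headers hidden.
Row 3 minus row 1 is 11 − 2 = 9, so its entry in column 4 is 35 + 9 = 44.
Row 4 minus row 1 is 6 − 2 = 4, so its entry in column 1 is 14 + 4 = 18.

n = 44, k = 18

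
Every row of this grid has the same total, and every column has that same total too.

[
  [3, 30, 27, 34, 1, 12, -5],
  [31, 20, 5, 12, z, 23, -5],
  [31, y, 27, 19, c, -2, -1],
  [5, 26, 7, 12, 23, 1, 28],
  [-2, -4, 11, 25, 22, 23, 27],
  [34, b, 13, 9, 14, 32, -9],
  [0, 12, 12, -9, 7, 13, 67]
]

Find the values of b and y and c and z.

Rows 1 and 4 both sum to 102, so that's the common total.
Row 6: 34 + 13 + 9 + 14 + 32 − 9 = 93, so its missing entry is 102 − 93 = 9.
Column 2: 30 + 20 + 26 − 4 + 9 + 12 = 93, so its missing entry is 102 − 93 = 9.
Row 3: 31 + 9 + 27 + 19 − 2 − 1 = 83, so its missing entry is 102 − 83 = 19.
Row 2: 31 + 20 + 5 + 12 + 23 − 5 = 86, so its missing entry is 102 − 86 = 16.

b = 9, y = 9, c = 19, z = 16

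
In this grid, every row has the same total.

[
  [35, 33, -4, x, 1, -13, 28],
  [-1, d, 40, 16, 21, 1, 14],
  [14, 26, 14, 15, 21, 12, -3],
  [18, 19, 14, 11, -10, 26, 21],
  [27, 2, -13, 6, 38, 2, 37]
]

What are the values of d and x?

Row 3 sums to 99 and so does row 5; that's the common total.
In row 2 the known cells total 91, leaving 99 − 91 = 8.
In row 1 the known cells total 80, leaving 99 − 80 = 19.

d = 8, x = 19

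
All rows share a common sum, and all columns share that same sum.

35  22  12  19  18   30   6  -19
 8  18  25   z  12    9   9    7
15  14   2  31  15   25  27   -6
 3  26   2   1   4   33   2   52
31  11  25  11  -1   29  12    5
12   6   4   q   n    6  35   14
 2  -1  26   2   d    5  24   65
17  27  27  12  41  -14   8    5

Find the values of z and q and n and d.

z = 35, q = 12, n = 34, d = 0

Rows 1 and 3 both sum to 123, so that's the common total.
Row 2: 8 + 18 + 25 + 12 + 9 + 9 + 7 = 88, so its missing entry is 123 − 88 = 35.
Column 4: 19 + 35 + 31 + 1 + 11 + 2 + 12 = 111, so its missing entry is 123 − 111 = 12.
Row 6: 12 + 6 + 4 + 12 + 6 + 35 + 14 = 89, so its missing entry is 123 − 89 = 34.
Row 7: 2 − 1 + 26 + 2 + 5 + 24 + 65 = 123, so its missing entry is 123 − 123 = 0.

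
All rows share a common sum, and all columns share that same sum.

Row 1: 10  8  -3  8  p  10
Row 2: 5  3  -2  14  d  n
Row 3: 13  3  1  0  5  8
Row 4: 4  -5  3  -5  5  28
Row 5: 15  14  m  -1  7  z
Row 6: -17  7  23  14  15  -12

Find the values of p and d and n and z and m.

Rows 3 and 4 both sum to 30, so that's the common total.
Row 1 has 10 + 8 − 3 + 8 + 10 = 33; the blank must be 30 − 33 = -3.
Column 3 has -3 − 2 + 1 + 3 + 23 = 22; the blank must be 30 − 22 = 8.
Column 5 has -3 + 5 + 5 + 7 + 15 = 29; the blank must be 30 − 29 = 1.
Row 2 has 5 + 3 − 2 + 14 + 1 = 21; the blank must be 30 − 21 = 9.
Row 5 has 15 + 14 + 8 − 1 + 7 = 43; the blank must be 30 − 43 = -13.

p = -3, d = 1, n = 9, z = -13, m = 8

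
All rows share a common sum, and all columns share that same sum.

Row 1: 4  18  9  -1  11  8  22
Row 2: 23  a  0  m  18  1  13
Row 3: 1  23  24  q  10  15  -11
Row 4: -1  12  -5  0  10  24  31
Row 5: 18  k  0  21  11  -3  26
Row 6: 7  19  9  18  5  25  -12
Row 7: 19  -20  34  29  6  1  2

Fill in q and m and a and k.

q = 9, m = -5, a = 21, k = -2

Rows 1 and 4 both sum to 71, so that's the common total.
Row 3: 1 + 23 + 24 + 10 + 15 − 11 = 62, so its missing entry is 71 − 62 = 9.
Column 4: -1 + 9 + 0 + 21 + 18 + 29 = 76, so its missing entry is 71 − 76 = -5.
Row 2: 23 + 0 − 5 + 18 + 1 + 13 = 50, so its missing entry is 71 − 50 = 21.
Row 5: 18 + 0 + 21 + 11 − 3 + 26 = 73, so its missing entry is 71 − 73 = -2.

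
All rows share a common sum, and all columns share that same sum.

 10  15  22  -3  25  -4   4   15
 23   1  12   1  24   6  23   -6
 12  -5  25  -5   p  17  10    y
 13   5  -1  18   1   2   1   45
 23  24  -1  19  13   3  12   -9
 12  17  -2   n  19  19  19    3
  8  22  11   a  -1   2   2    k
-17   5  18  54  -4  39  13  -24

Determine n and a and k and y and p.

Rows 1 and 2 both sum to 84, so that's the common total.
Column 5 has 25 + 24 + 1 + 13 + 19 − 1 − 4 = 77; the blank must be 84 − 77 = 7.
Row 3 has 12 − 5 + 25 − 5 + 7 + 17 + 10 = 61; the blank must be 84 − 61 = 23.
Column 8 has 15 − 6 + 23 + 45 − 9 + 3 − 24 = 47; the blank must be 84 − 47 = 37.
Row 6 has 12 + 17 − 2 + 19 + 19 + 19 + 3 = 87; the blank must be 84 − 87 = -3.
Row 7 has 8 + 22 + 11 − 1 + 2 + 2 + 37 = 81; the blank must be 84 − 81 = 3.

n = -3, a = 3, k = 37, y = 23, p = 7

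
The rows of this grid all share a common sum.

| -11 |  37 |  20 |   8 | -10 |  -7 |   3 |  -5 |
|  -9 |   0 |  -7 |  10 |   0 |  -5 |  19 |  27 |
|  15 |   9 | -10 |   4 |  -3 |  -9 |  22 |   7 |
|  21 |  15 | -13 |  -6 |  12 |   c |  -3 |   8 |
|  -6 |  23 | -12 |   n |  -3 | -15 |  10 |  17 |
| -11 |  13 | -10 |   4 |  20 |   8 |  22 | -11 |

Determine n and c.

n = 21, c = 1

Row 1 sums to 35 and so does row 2; that's the common total.
In row 5 the known cells total 14, leaving 35 − 14 = 21.
In row 4 the known cells total 34, leaving 35 − 34 = 1.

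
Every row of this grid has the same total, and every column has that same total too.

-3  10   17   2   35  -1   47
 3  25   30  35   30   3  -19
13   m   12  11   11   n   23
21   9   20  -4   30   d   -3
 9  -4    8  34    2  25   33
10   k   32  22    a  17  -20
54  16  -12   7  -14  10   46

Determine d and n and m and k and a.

d = 34, n = 19, m = 18, k = 33, a = 13

Rows 1 and 2 both sum to 107, so that's the common total.
Column 5 has 35 + 30 + 11 + 30 + 2 − 14 = 94; the blank must be 107 − 94 = 13.
Row 6 has 10 + 32 + 22 + 13 + 17 − 20 = 74; the blank must be 107 − 74 = 33.
Column 2 has 10 + 25 + 9 − 4 + 33 + 16 = 89; the blank must be 107 − 89 = 18.
Row 3 has 13 + 18 + 12 + 11 + 11 + 23 = 88; the blank must be 107 − 88 = 19.
Row 4 has 21 + 9 + 20 − 4 + 30 − 3 = 73; the blank must be 107 − 73 = 34.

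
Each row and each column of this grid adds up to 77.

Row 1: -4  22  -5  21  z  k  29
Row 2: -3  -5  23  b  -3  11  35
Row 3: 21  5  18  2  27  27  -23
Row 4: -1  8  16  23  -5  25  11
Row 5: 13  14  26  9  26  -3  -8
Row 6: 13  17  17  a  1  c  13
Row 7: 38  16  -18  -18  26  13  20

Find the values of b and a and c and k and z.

The known cells in column 5 total 72, leaving 77 − 72 = 5 for the blank.
The known cells in row 1 total 68, leaving 77 − 68 = 9 for the blank.
The known cells in column 6 total 82, leaving 77 − 82 = -5 for the blank.
The known cells in row 6 total 56, leaving 77 − 56 = 21 for the blank.
The known cells in row 2 total 58, leaving 77 − 58 = 19 for the blank.

b = 19, a = 21, c = -5, k = 9, z = 5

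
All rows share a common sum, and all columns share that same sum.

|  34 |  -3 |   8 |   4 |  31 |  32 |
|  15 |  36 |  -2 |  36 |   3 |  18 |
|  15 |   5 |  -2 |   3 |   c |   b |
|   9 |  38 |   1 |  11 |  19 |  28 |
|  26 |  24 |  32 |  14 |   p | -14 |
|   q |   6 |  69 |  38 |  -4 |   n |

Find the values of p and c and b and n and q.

Rows 1 and 2 both sum to 106, so that's the common total.
The known cells in row 5 total 82, leaving 106 − 82 = 24 for the blank.
The known cells in column 5 total 73, leaving 106 − 73 = 33 for the blank.
The known cells in column 1 total 99, leaving 106 − 99 = 7 for the blank.
The known cells in row 6 total 116, leaving 106 − 116 = -10 for the blank.
The known cells in row 3 total 54, leaving 106 − 54 = 52 for the blank.

p = 24, c = 33, b = 52, n = -10, q = 7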